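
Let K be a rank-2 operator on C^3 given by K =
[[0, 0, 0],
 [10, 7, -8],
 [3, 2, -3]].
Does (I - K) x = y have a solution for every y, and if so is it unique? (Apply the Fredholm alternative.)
(I - K) is invertible (det(I - K) = -8 ≠ 0), so for every y in C^3 the equation (I - K) x = y has a unique solution.

K has rank 2 and factors as K = U V^T = u1 v1^T + u2 v2^T with u1 = (0, -1, 0), v1 = (-1, -1, -1), u2 = (0, 3, 1), v2 = (3, 2, -3) (multiplying out reproduces the displayed K). The nonzero eigenvalues of U V^T coincide with those of the 2 x 2 matrix G = V^T U = [[v1·u1, v1·u2], [v2·u1, v2·u2]] = [[1, -4], [-2, 3]], and by the Sylvester determinant identity det(I_3 - U V^T) = det(I_2 - V^T U) = det([[0, 4], [2, -2]]) = (0)(-2) - (4)(2) = -8. (Direct check: I - K =
[[1, 0, 0],
 [-10, -6, 8],
 [-3, -2, 4]]
has determinant -8.) The finite-dimensional Fredholm alternative says: either (I - K) is invertible, or ker(I - K) ≠ {0} and then range(I - K) = ker((I - K)^*)^⊥, with dim ker(I - K) = dim ker((I - K)^*). Since det(I - K) ≠ 0, 1 is not an eigenvalue of K and ker(I - K) = {0}, so we are in the first case: for every y there is a unique x = (I - K)^(-1) y. (Explicitly, by the Woodbury identity, (I - U V^T)^(-1) = I + U (I_2 - G)^(-1) V^T.)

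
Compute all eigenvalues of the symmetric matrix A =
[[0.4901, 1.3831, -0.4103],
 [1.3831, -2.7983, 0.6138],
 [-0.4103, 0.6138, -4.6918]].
sigma(A) ≈ {-5, -3, 1}

A is real symmetric, so its spectrum consists of real eigenvalues. Expanding the characteristic polynomial of the displayed matrix gives
  det(λ I - A) = p(λ) = λ^3 + (7)λ^2 + (7)λ + (-15).
Solving p(λ) = 0 yields eigenvalues ≈ -5, -3, 1. (A is shown rounded to 4 decimals, so these recover the underlying integer eigenvalues to within that precision.)
Verification: the trace of A = -7 equals the sum of eigenvalues -7, and det(A) ≈ 14.9996 matches the eigenvalue product 15.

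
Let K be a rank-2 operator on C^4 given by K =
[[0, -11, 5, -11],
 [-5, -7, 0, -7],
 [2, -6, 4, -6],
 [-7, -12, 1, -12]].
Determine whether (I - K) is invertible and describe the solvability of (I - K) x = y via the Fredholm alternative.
(I - K) is invertible (det(I - K) = -196 ≠ 0), so for every y in C^4 the equation (I - K) x = y has a unique solution.

K has rank 2 and factors as K = U V^T = u1 v1^T + u2 v2^T with u1 = (-1, -2, 0, -3), v1 = (3, 2, 1, 2), u2 = (-3, -1, -2, -2), v2 = (-1, 3, -2, 3) (multiplying out reproduces the displayed K). The nonzero eigenvalues of U V^T coincide with those of the 2 x 2 matrix G = V^T U = [[v1·u1, v1·u2], [v2·u1, v2·u2]] = [[-13, -17], [-14, -2]], and by the Sylvester determinant identity det(I_4 - U V^T) = det(I_2 - V^T U) = det([[14, 17], [14, 3]]) = (14)(3) - (17)(14) = -196. (Direct check: I - K =
[[1, 11, -5, 11],
 [5, 8, 0, 7],
 [-2, 6, -3, 6],
 [7, 12, -1, 13]]
has determinant -196.) The finite-dimensional Fredholm alternative says: either (I - K) is invertible, or ker(I - K) ≠ {0} and then range(I - K) = ker((I - K)^*)^⊥, with dim ker(I - K) = dim ker((I - K)^*). Since det(I - K) ≠ 0, 1 is not an eigenvalue of K and ker(I - K) = {0}, so we are in the first case: for every y there is a unique x = (I - K)^(-1) y. (Explicitly, by the Woodbury identity, (I - U V^T)^(-1) = I + U (I_2 - G)^(-1) V^T.)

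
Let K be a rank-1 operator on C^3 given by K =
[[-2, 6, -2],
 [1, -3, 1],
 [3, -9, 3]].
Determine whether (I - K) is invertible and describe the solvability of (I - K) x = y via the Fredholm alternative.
(I - K) is invertible (det(I - K) = 3 ≠ 0), so for every y in C^3 the equation (I - K) x = y has a unique solution.

K has rank 1, so it is an outer product K = u v^T: every row of K is a multiple of one row vector. Reading off the entries, u = (-2, 1, 3) and v = (1, -3, 1) (row i of K equals u_i·v^T). A rank-one matrix u v^T satisfies K u = u (v·u) and kills the (2)-dimensional subspace v^⊥, so its characteristic polynomial is lambda^2 (lambda - v·u) with v·u = tr K = -2. Hence the eigenvalues of I - K are 1 (multiplicity 2) and 1 - (-2) = 3, so det(I - K) = 3. (Direct check: I - K =
[[3, -6, 2],
 [-1, 4, -1],
 [-3, 9, -2]]
has determinant 3.) The finite-dimensional Fredholm alternative says: either (I - K) is invertible, or ker(I - K) ≠ {0} and then range(I - K) = ker((I - K)^*)^⊥, with dim ker(I - K) = dim ker((I - K)^*). Since det(I - K) ≠ 0, 1 is not an eigenvalue of K and ker(I - K) = {0}, so we are in the first case: for every y there is a unique x = (I - K)^(-1) y. Explicitly, by the Sherman–Morrison formula, (I - u v^T)^(-1) = I + u v^T/(1 - v·u), i.e. (I - K)^(-1) = I + K/(3).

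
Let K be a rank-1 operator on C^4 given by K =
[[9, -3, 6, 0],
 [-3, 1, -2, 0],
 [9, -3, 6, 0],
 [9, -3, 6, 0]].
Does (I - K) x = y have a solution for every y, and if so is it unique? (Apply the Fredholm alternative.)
(I - K) is invertible (det(I - K) = -15 ≠ 0), so for every y in C^4 the equation (I - K) x = y has a unique solution.

K has rank 1, so it is an outer product K = u v^T: every row of K is a multiple of one row vector. Reading off the entries, u = (-3, 1, -3, -3) and v = (-3, 1, -2, 0) (row i of K equals u_i·v^T). A rank-one matrix u v^T satisfies K u = u (v·u) and kills the (3)-dimensional subspace v^⊥, so its characteristic polynomial is lambda^3 (lambda - v·u) with v·u = tr K = 16. Hence the eigenvalues of I - K are 1 (multiplicity 3) and 1 - (16) = -15, so det(I - K) = -15. (Direct check: I - K =
[[-8, 3, -6, 0],
 [3, 0, 2, 0],
 [-9, 3, -5, 0],
 [-9, 3, -6, 1]]
has determinant -15.) The finite-dimensional Fredholm alternative says: either (I - K) is invertible, or ker(I - K) ≠ {0} and then range(I - K) = ker((I - K)^*)^⊥, with dim ker(I - K) = dim ker((I - K)^*). Since det(I - K) ≠ 0, 1 is not an eigenvalue of K and ker(I - K) = {0}, so we are in the first case: for every y there is a unique x = (I - K)^(-1) y. Explicitly, by the Sherman–Morrison formula, (I - u v^T)^(-1) = I + u v^T/(1 - v·u), i.e. (I - K)^(-1) = I + K/(-15).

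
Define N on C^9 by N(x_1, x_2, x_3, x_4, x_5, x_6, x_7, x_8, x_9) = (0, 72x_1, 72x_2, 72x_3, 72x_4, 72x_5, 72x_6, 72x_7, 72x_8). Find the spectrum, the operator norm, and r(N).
sigma(N) = {0}; ||N|| = 72; r(N) = 0. (N is nilpotent with N^9 = 0.)

On C^9, N is a strictly lower-triangular matrix with 72 on the subdiagonal and zeros elsewhere, so its characteristic polynomial is lambda^9 and every eigenvalue is 0: sigma(N) = {0}. For the operator norm, N e_i = 72e_{i+1} for i = 1, ..., 8 and N e_9 = 0, so the singular values of N are 72 (with multiplicity 8) and 0; hence ||N|| = 72. The spectral radius r(N) = max|lambda| = 0. Note ||N|| > r(N) — characteristic of non-normal nilpotent operators. Indeed N^9 = 0.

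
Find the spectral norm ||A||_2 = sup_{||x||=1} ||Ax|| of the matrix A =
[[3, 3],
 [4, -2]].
||A||_2 = sqrt((38 + sqrt(148))/2) ≈ 5.0083 (= sqrt(largest eigenvalue of A^T A))

||A||_2 = sigma_max(A) = sqrt(lambda_max(A^T A)). Form the symmetric matrix M = A^T A =
[[25, 1],
 [1, 13]].
Its characteristic polynomial (trace, determinant of M give the coefficients) is
  p(λ) = det(λ I - M) = λ^2 - 38λ + 324.
For λ^2 - 38λ + 324 the discriminant is 148. It is nonnegative but not a perfect square, so the roots are real and irrational: λ = (38 ± sqrt(148))/2 ≈ 25.0828, 12.9172.
So the eigenvalues of A^T A are ≈ 12.9172, 25.0828 (all ≥ 0, as they must be for A^T A). The largest is λ_max = (38 + sqrt(148))/2 ≈ 25.0828, hence ||A||_2 = sqrt(λ_max) = sqrt((38 + sqrt(148))/2) ≈ 5.0083.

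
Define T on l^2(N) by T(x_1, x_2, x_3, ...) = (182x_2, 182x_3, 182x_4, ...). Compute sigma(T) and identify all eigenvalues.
sigma(T) = closed disk {z in C : |z| ≤ 182}; sigma_p(T) = open disk {z in C : |z| < 182}

Note T = 182·V where V is the unit left shift (V x)_k = x_{k+1}; so sigma(T) = 182·sigma(V) and ||T|| = 182||V||. ||T x||^2 = 33124sum_{k≥2} |x_k|^2 ≤ 33124||x||^2, with equality on {x : x_1 = 0}, so ||T|| = 182. For any lambda with |lambda| < 182, set r = lambda/182 (|r| < 1); the vector x = (1, r, r^2, ...) is in l^2 and satisfies T x = 182(r, r^2, ...) = lambda x, so lambda is an eigenvalue. On the boundary |lambda| = 182 the geometric series diverges, so no l^2 eigenvector exists, but these lambda lie in the approximate point spectrum. Hence sigma(T) is the closed disk of radius 182 and sigma_p(T) is the open disk.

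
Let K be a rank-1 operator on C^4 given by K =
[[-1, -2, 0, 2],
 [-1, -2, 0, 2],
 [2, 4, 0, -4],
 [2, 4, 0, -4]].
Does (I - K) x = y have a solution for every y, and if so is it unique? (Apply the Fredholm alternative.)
(I - K) is invertible (det(I - K) = 8 ≠ 0), so for every y in C^4 the equation (I - K) x = y has a unique solution.

K has rank 1, so it is an outer product K = u v^T: every row of K is a multiple of one row vector. Reading off the entries, u = (1, 1, -2, -2) and v = (-1, -2, 0, 2) (row i of K equals u_i·v^T). A rank-one matrix u v^T satisfies K u = u (v·u) and kills the (3)-dimensional subspace v^⊥, so its characteristic polynomial is lambda^3 (lambda - v·u) with v·u = tr K = -7. Hence the eigenvalues of I - K are 1 (multiplicity 3) and 1 - (-7) = 8, so det(I - K) = 8. (Direct check: I - K =
[[2, 2, 0, -2],
 [1, 3, 0, -2],
 [-2, -4, 1, 4],
 [-2, -4, 0, 5]]
has determinant 8.) The finite-dimensional Fredholm alternative says: either (I - K) is invertible, or ker(I - K) ≠ {0} and then range(I - K) = ker((I - K)^*)^⊥, with dim ker(I - K) = dim ker((I - K)^*). Since det(I - K) ≠ 0, 1 is not an eigenvalue of K and ker(I - K) = {0}, so we are in the first case: for every y there is a unique x = (I - K)^(-1) y. Explicitly, by the Sherman–Morrison formula, (I - u v^T)^(-1) = I + u v^T/(1 - v·u), i.e. (I - K)^(-1) = I + K/(8).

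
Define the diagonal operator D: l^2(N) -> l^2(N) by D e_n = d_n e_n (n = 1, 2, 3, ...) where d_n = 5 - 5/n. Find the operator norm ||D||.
||D|| = 5

For a diagonal operator on l^2 with entries d_n, ||D|| = sup_n |d_n|. Here d_1 = 0, d_2 = 5/2, ..., and d_n = 5 - 5/n increases monotonically toward 5. All terms lie in [0, 5), so |d_n| = d_n and the supremum is the limit 5, which is not attained by any individual d_n. Hence ||D|| = 5.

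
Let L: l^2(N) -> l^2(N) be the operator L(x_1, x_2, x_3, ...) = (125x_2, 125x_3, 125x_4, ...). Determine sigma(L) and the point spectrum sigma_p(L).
sigma(L) = closed disk {z in C : |z| ≤ 125}; sigma_p(L) = open disk {z in C : |z| < 125}

Note L = 125·V where V is the unit left shift (V x)_k = x_{k+1}; so sigma(L) = 125·sigma(V) and ||L|| = 125||V||. ||L x||^2 = 15625sum_{k≥2} |x_k|^2 ≤ 15625||x||^2, with equality on {x : x_1 = 0}, so ||L|| = 125. For any lambda with |lambda| < 125, set r = lambda/125 (|r| < 1); the vector x = (1, r, r^2, ...) is in l^2 and satisfies L x = 125(r, r^2, ...) = lambda x, so lambda is an eigenvalue. On the boundary |lambda| = 125 the geometric series diverges, so no l^2 eigenvector exists, but these lambda lie in the approximate point spectrum. Hence sigma(L) is the closed disk of radius 125 and sigma_p(L) is the open disk.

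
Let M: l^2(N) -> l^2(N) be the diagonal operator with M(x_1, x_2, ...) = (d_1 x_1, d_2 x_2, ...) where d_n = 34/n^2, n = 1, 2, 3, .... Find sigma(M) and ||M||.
sigma(M) = {34/n^2 : n ≥ 1} ∪ {0}; ||M|| = 34

A bounded diagonal operator on l^2 with diagonal entries d_n has spectrum equal to the closure of {d_n : n ≥ 1}: every d_n is an eigenvalue (with eigenvector e_n), so {d_n} ⊂ sigma(M); the spectrum is closed, so its closure is too; and for lambda not in the closure, (M - lambda I) has bounded inverse (the diagonal entries 1/(d_n - lambda) are bounded). For our sequence d_n = 34/n^2, n = 1, 2, 3, ...:
  - {d_n} = {34/n^2 : n ≥ 1}; the only limit point is 0
  - closure = {34/n^2 : n ≥ 1} ∪ {0}
For the norm: a diagonal operator has ||M|| = sup_n |d_n|. Here d_n = 34/n^2 is positive and decreasing, so sup_n |d_n| = d_1 = 34. So ||M|| = 34.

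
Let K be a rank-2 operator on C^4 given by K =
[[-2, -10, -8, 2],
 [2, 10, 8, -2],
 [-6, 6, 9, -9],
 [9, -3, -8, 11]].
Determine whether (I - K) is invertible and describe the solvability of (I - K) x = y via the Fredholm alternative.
(I - K) is invertible (det(I - K) = 40 ≠ 0), so for every y in C^4 the equation (I - K) x = y has a unique solution.

K has rank 2 and factors as K = U V^T = u1 v1^T + u2 v2^T with u1 = (-2, 2, 3, -3), v1 = (-2, 2, 3, -3), u2 = (2, -2, 0, -1), v2 = (-3, -3, -1, -2) (multiplying out reproduces the displayed K). The nonzero eigenvalues of U V^T coincide with those of the 2 x 2 matrix G = V^T U = [[v1·u1, v1·u2], [v2·u1, v2·u2]] = [[26, -5], [3, 2]], and by the Sylvester determinant identity det(I_4 - U V^T) = det(I_2 - V^T U) = det([[-25, 5], [-3, -1]]) = (-25)(-1) - (5)(-3) = 40. (Direct check: I - K =
[[3, 10, 8, -2],
 [-2, -9, -8, 2],
 [6, -6, -8, 9],
 [-9, 3, 8, -10]]
has determinant 40.) The finite-dimensional Fredholm alternative says: either (I - K) is invertible, or ker(I - K) ≠ {0} and then range(I - K) = ker((I - K)^*)^⊥, with dim ker(I - K) = dim ker((I - K)^*). Since det(I - K) ≠ 0, 1 is not an eigenvalue of K and ker(I - K) = {0}, so we are in the first case: for every y there is a unique x = (I - K)^(-1) y. (Explicitly, by the Woodbury identity, (I - U V^T)^(-1) = I + U (I_2 - G)^(-1) V^T.)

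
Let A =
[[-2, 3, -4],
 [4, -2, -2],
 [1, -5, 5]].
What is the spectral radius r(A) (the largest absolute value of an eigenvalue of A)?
r(A) ≈ 6.8969

The eigenvalues of A are the roots of its characteristic polynomial. With M = A (coefficients from the trace, the sum of principal 2x2 minors, and det A):
  p(λ) = det(λ I - M) = λ^3 - λ^2 - 34λ - 46.
No integer candidate from the rational root theorem (±divisors of 46) is a root, so the roots are irrational. The cubic discriminant is Δ = 72904 > 0, so there are three distinct real roots. p(-5) = -26 and p(-4) = 10 have opposite signs, so a root lies in (-5, -4); Newton's method refines it to λ ≈ -4.3709. p(-2) = 10 and p(-1) = -14 have opposite signs, so a root lies in (-2, -1); Newton's method refines it to λ ≈ -1.5259. p(6) = -70 and p(7) = 10 have opposite signs, so a root lies in (6, 7); Newton's method refines it to λ ≈ 6.8969. Check (Vieta): the three roots sum to 1, matching tr M = 1.
Thus the eigenvalues (to 4 decimals) are -4.3709 (modulus 4.3709); -1.5259 (modulus 1.5259); 6.8969 (modulus 6.8969). The spectral radius is the largest modulus: r(A) ≈ 6.8969. (Cross-check: r(A) ≤ ||A||_2 ≈ 8.9126; equality holds whenever A is normal, though it can also hold for some non-normal A.)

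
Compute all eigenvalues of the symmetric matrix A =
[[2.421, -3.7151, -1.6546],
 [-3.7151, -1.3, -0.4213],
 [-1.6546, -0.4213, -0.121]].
sigma(A) ≈ {-4, 0, 5}

A is real symmetric, so its spectrum consists of real eigenvalues. Expanding the characteristic polynomial of the displayed matrix gives
  det(λ I - A) = p(λ) = λ^3 + (-1)λ^2 + (-20)λ + (0).
Solving p(λ) = 0 yields eigenvalues ≈ -4, 0, 5. (A is shown rounded to 4 decimals, so these recover the underlying integer eigenvalues to within that precision.)
Verification: the trace of A = 1 equals the sum of eigenvalues 1, and det(A) ≈ 0.0007 matches the eigenvalue product 0.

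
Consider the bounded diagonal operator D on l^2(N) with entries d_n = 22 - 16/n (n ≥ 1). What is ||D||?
||D|| = 22

For a diagonal operator on l^2 with entries d_n, ||D|| = sup_n |d_n|. Here d_1 = 6, d_2 = 14, ..., and d_n = 22 - 16/n increases monotonically toward 22. All terms lie in [6, 22), so |d_n| = d_n and the supremum is the limit 22, which is not attained by any individual d_n. Hence ||D|| = 22.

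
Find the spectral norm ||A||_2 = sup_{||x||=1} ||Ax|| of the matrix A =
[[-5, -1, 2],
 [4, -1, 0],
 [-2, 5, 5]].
||A||_2 ≈ 8.3223 (= sqrt(largest eigenvalue of A^T A))

||A||_2 = sigma_max(A) = sqrt(lambda_max(A^T A)). Form the symmetric matrix M = A^T A =
[[45, -9, -20],
 [-9, 27, 23],
 [-20, 23, 29]].
Its characteristic polynomial (trace, sum of principal 2x2 minors, determinant of M give the coefficients) is
  p(λ) = det(λ I - M) = λ^3 - 101λ^2 + 2293λ - 6561.
No integer candidate from the rational root theorem (±divisors of 6561) is a root, so the roots are irrational. The cubic discriminant is Δ = 4559515824 > 0, so there are three distinct real roots. p(3) = -564 and p(4) = 1059 have opposite signs, so a root lies in (3, 4); Newton's method refines it to λ ≈ 3.3351. p(28) = 411 and p(29) = -616 have opposite signs, so a root lies in (28, 29); Newton's method refines it to λ ≈ 28.4039. p(69) = -696 and p(70) = 2049 have opposite signs, so a root lies in (69, 70); Newton's method refines it to λ ≈ 69.2611. Check (Vieta): the three roots sum to 101, matching tr M = 101.
So the eigenvalues of A^T A are ≈ 3.3351, 28.4039, 69.2611 (all ≥ 0, as they must be for A^T A). The largest is λ_max ≈ 69.2611, hence ||A||_2 = sqrt(λ_max) ≈ 8.3223.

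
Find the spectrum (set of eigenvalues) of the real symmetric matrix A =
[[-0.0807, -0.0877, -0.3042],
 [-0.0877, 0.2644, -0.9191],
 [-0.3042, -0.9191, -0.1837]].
sigma(A) ≈ {-1, 0, 1}

A is real symmetric, so its spectrum consists of real eigenvalues. Expanding the characteristic polynomial of the displayed matrix gives
  det(λ I - A) = p(λ) = λ^3 + (0)λ^2 + (-1)λ + (0).
Solving p(λ) = 0 yields eigenvalues ≈ -1, 0, 1. (A is shown rounded to 4 decimals, so these recover the underlying integer eigenvalues to within that precision.)
Verification: the trace of A = 0 equals the sum of eigenvalues 0, and det(A) ≈ -0.0000 matches the eigenvalue product 0.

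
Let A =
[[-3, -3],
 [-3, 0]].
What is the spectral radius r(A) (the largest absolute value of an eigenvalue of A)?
r(A) = (3 + sqrt(45))/2 ≈ 4.8541

The eigenvalues of A are the roots of its characteristic polynomial. With M = A (coefficients from the trace and determinant):
  p(λ) = det(λ I - M) = λ^2 + 3λ - 9.
For λ^2 + 3λ - 9 the discriminant is 45. It is nonnegative but not a perfect square, so the roots are real and irrational: λ = (-3 ± sqrt(45))/2 ≈ 1.8541, -4.8541.
Thus the eigenvalues (to 4 decimals) are 1.8541 (modulus 1.8541); -4.8541 (modulus 4.8541). The spectral radius is the largest modulus: r(A) = (3 + sqrt(45))/2 ≈ 4.8541. (Cross-check: r(A) ≤ ||A||_2 ≈ 4.8541; equality holds whenever A is normal, though it can also hold for some non-normal A.)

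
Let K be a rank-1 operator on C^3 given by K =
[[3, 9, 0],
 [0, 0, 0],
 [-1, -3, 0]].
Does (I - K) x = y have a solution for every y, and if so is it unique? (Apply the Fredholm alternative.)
(I - K) is invertible (det(I - K) = -2 ≠ 0), so for every y in C^3 the equation (I - K) x = y has a unique solution.

K has rank 1, so it is an outer product K = u v^T: every row of K is a multiple of one row vector. Reading off the entries, u = (3, 0, -1) and v = (1, 3, 0) (row i of K equals u_i·v^T). A rank-one matrix u v^T satisfies K u = u (v·u) and kills the (2)-dimensional subspace v^⊥, so its characteristic polynomial is lambda^2 (lambda - v·u) with v·u = tr K = 3. Hence the eigenvalues of I - K are 1 (multiplicity 2) and 1 - (3) = -2, so det(I - K) = -2. (Direct check: I - K =
[[-2, -9, 0],
 [0, 1, 0],
 [1, 3, 1]]
has determinant -2.) The finite-dimensional Fredholm alternative says: either (I - K) is invertible, or ker(I - K) ≠ {0} and then range(I - K) = ker((I - K)^*)^⊥, with dim ker(I - K) = dim ker((I - K)^*). Since det(I - K) ≠ 0, 1 is not an eigenvalue of K and ker(I - K) = {0}, so we are in the first case: for every y there is a unique x = (I - K)^(-1) y. Explicitly, by the Sherman–Morrison formula, (I - u v^T)^(-1) = I + u v^T/(1 - v·u), i.e. (I - K)^(-1) = I + K/(-2).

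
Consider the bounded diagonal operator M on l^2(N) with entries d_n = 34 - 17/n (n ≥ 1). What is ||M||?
||M|| = 34

For a diagonal operator on l^2 with entries d_n, ||M|| = sup_n |d_n|. Here d_1 = 17, d_2 = 51/2, ..., and d_n = 34 - 17/n increases monotonically toward 34. All terms lie in [17, 34), so |d_n| = d_n and the supremum is the limit 34, which is not attained by any individual d_n. Hence ||M|| = 34.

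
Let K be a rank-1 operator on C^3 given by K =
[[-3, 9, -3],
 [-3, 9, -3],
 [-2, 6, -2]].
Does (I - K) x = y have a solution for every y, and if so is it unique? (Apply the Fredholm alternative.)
(I - K) is invertible (det(I - K) = -3 ≠ 0), so for every y in C^3 the equation (I - K) x = y has a unique solution.

K has rank 1, so it is an outer product K = u v^T: every row of K is a multiple of one row vector. Reading off the entries, u = (3, 3, 2) and v = (-1, 3, -1) (row i of K equals u_i·v^T). A rank-one matrix u v^T satisfies K u = u (v·u) and kills the (2)-dimensional subspace v^⊥, so its characteristic polynomial is lambda^2 (lambda - v·u) with v·u = tr K = 4. Hence the eigenvalues of I - K are 1 (multiplicity 2) and 1 - (4) = -3, so det(I - K) = -3. (Direct check: I - K =
[[4, -9, 3],
 [3, -8, 3],
 [2, -6, 3]]
has determinant -3.) The finite-dimensional Fredholm alternative says: either (I - K) is invertible, or ker(I - K) ≠ {0} and then range(I - K) = ker((I - K)^*)^⊥, with dim ker(I - K) = dim ker((I - K)^*). Since det(I - K) ≠ 0, 1 is not an eigenvalue of K and ker(I - K) = {0}, so we are in the first case: for every y there is a unique x = (I - K)^(-1) y. Explicitly, by the Sherman–Morrison formula, (I - u v^T)^(-1) = I + u v^T/(1 - v·u), i.e. (I - K)^(-1) = I + K/(-3).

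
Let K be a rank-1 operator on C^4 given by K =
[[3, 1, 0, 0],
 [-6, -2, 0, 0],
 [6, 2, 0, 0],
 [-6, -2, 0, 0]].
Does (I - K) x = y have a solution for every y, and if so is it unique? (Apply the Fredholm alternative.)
(I - K) is singular (det(I - K) = 0, i.e. 1 ∈ sigma(K)). (I - K) x = y is solvable iff y ⊥ ker((I - K)^*) = span{(3, 1, 0, 0)}, i.e. iff 3y_1 + y_2 = 0. When solvable, the solutions are x = y + c·(1, -2, 2, -2), c arbitrary (ker(I - K) = span{(1, -2, 2, -2)}, dimension 1).

K has rank 1, so it is an outer product K = u v^T: every row of K is a multiple of one row vector. Reading off the entries, u = (1, -2, 2, -2) and v = (3, 1, 0, 0) (row i of K equals u_i·v^T). A rank-one matrix u v^T satisfies K u = u (v·u) and kills the (3)-dimensional subspace v^⊥, so its characteristic polynomial is lambda^3 (lambda - v·u) with v·u = tr K = 1. Hence the eigenvalues of I - K are 1 (multiplicity 3) and 1 - (1) = 0, so det(I - K) = 0. (Direct check: I - K =
[[-2, -1, 0, 0],
 [6, 3, 0, 0],
 [-6, -2, 1, 0],
 [6, 2, 0, 1]]
has determinant 0.) So 1 is an eigenvalue of K and (I - K) is not invertible. The finite-dimensional Fredholm alternative says: either (I - K) is invertible, or ker(I - K) ≠ {0} and then range(I - K) = ker((I - K)^*)^⊥, with dim ker(I - K) = dim ker((I - K)^*). We are in the second case, so we need both kernels. Kernel of I - K: (I - K) u = u - u (v·u) = u - u = 0, so ker(I - K) = span{u} = span{(1, -2, 2, -2)} (it is exactly 1-dimensional because rank(I - K) = 3). Kernel of the adjoint: K is real, so (I - K)^* = I - K^T = I - v u^T, and (I - v u^T) v = v - v (u·v) = 0; hence ker((I - K)^*) = span{v} = span{(3, 1, 0, 0)}. Therefore (I - K) x = y is solvable iff <y, v> = 0, i.e. iff 3y_1 + y_2 = 0. When this holds, K y = u (v·y) = 0, so (I - K) y = y and x = y is a particular solution; the full solution set is the line x = y + c·u = y + c·(1, -2, 2, -2), c ∈ C.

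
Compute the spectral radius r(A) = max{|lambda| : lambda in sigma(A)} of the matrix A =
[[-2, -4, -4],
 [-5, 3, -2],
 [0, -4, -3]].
r(A) = 7

The eigenvalues of A are the roots of its characteristic polynomial. With M = A (coefficients from the trace, the sum of principal 2x2 minors, and det A):
  p(λ) = det(λ I - M) = λ^3 + 2λ^2 - 37λ - 14.
By the rational root theorem any rational root is an integer divisor of 14. Testing λ = -7: p(-7) = -343 + 98 + 259 - 14 = 0, so λ = -7 is a root. Dividing out (λ + 7) leaves p(λ) = (λ + 7)(λ^2 - 5λ - 2). For λ^2 - 5λ - 2 the discriminant is 33. It is nonnegative but not a perfect square, so the roots are real and irrational: λ = (5 ± sqrt(33))/2 ≈ 5.3723, -0.3723.
Thus the eigenvalues (to 4 decimals) are 5.3723 (modulus 5.3723); -0.3723 (modulus 0.3723); -7 (modulus 7). The spectral radius is the largest modulus: r(A) = 7. (Cross-check: r(A) ≤ ||A||_2 ≈ 7.6856; equality holds whenever A is normal, though it can also hold for some non-normal A.)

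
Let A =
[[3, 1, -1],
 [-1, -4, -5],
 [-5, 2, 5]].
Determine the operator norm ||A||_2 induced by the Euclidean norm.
||A||_2 ≈ 8.8949 (= sqrt(largest eigenvalue of A^T A))

||A||_2 = sigma_max(A) = sqrt(lambda_max(A^T A)). Form the symmetric matrix M = A^T A =
[[35, -3, -23],
 [-3, 21, 29],
 [-23, 29, 51]].
Its characteristic polynomial (trace, sum of principal 2x2 minors, determinant of M give the coefficients) is
  p(λ) = det(λ I - M) = λ^3 - 107λ^2 + 2212λ - 484.
No integer candidate from the rational root theorem (±divisors of 484) is a root, so the roots are irrational. The cubic discriminant is Δ = 12410530192 > 0, so there are three distinct real roots. p(0) = -484 and p(1) = 1622 have opposite signs, so a root lies in (0, 1); Newton's method refines it to λ ≈ 0.2212. p(27) = 920 and p(28) = -484 have opposite signs, so a root lies in (27, 28); Newton's method refines it to λ ≈ 27.6592. p(79) = -484 and p(80) = 3676 have opposite signs, so a root lies in (79, 80); Newton's method refines it to λ ≈ 79.1197. Check (Vieta): the three roots sum to 107, matching tr M = 107.
So the eigenvalues of A^T A are ≈ 0.2212, 27.6592, 79.1197 (all ≥ 0, as they must be for A^T A). The largest is λ_max ≈ 79.1197, hence ||A||_2 = sqrt(λ_max) ≈ 8.8949.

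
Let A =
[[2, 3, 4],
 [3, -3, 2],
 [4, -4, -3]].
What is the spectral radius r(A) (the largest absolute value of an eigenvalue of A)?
r(A) ≈ 4.5371

The eigenvalues of A are the roots of its characteristic polynomial. With M = A (coefficients from the trace, the sum of principal 2x2 minors, and det A):
  p(λ) = det(λ I - M) = λ^3 + 4λ^2 - 20λ - 85.
No integer candidate from the rational root theorem (±divisors of 85) is a root, so the roots are irrational. The cubic discriminant is Δ = -12515 < 0, so there is one real root and a complex-conjugate pair. p(4) = -37 and p(5) = 40 have opposite signs, so a root lies in (4, 5); Newton's method refines it to λ ≈ 4.5371. Dividing out (λ - (4.5371)) leaves approximately λ^2 + 8.5371λ + 18.7343. For λ^2 + 8.5371λ + 18.7343 the discriminant is -2.0542. It is negative, so the remaining roots are the complex-conjugate pair λ ≈ -4.2686 ± 0.7166i. Their product equals the constant term, so |λ|^2 ≈ 18.7343 and |λ| ≈ 4.3283.
Thus the eigenvalues (to 4 decimals) are 4.5371 (modulus 4.5371); -4.2686 ± 0.7166i (modulus 4.3283). The spectral radius is the largest modulus: r(A) ≈ 4.5371. (Cross-check: r(A) ≤ ||A||_2 ≈ 7.5437; equality holds whenever A is normal, though it can also hold for some non-normal A.)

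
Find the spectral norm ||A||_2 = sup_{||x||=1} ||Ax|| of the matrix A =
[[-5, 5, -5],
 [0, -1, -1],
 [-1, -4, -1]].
||A||_2 ≈ 8.7586 (= sqrt(largest eigenvalue of A^T A))

||A||_2 = sigma_max(A) = sqrt(lambda_max(A^T A)). Form the symmetric matrix M = A^T A =
[[26, -21, 26],
 [-21, 42, -20],
 [26, -20, 27]].
Its characteristic polynomial (trace, sum of principal 2x2 minors, determinant of M give the coefficients) is
  p(λ) = det(λ I - M) = λ^3 - 95λ^2 + 1411λ - 625.
No integer candidate from the rational root theorem (±divisors of 625) is a root, so the roots are irrational. The cubic discriminant is Δ = 6085325776 > 0, so there are three distinct real roots. p(0) = -625 and p(1) = 692 have opposite signs, so a root lies in (0, 1); Newton's method refines it to λ ≈ 0.4569. p(17) = 820 and p(18) = -175 have opposite signs, so a root lies in (17, 18); Newton's method refines it to λ ≈ 17.8301. p(76) = -3133 and p(77) = 1300 have opposite signs, so a root lies in (76, 77); Newton's method refines it to λ ≈ 76.713. Check (Vieta): the three roots sum to 95, matching tr M = 95.
So the eigenvalues of A^T A are ≈ 0.4569, 17.8301, 76.713 (all ≥ 0, as they must be for A^T A). The largest is λ_max ≈ 76.713, hence ||A||_2 = sqrt(λ_max) ≈ 8.7586.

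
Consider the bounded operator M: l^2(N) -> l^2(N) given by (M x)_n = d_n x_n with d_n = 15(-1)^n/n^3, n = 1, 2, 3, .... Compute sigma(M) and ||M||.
sigma(M) = {15(-1)^n/n^3 : n ≥ 1} ∪ {0}; ||M|| = 15

A bounded diagonal operator on l^2 with diagonal entries d_n has spectrum equal to the closure of {d_n : n ≥ 1}: every d_n is an eigenvalue (with eigenvector e_n), so {d_n} ⊂ sigma(M); the spectrum is closed, so its closure is too; and for lambda not in the closure, (M - lambda I) has bounded inverse (the diagonal entries 1/(d_n - lambda) are bounded). For our sequence d_n = 15(-1)^n/n^3, n = 1, 2, 3, ...:
  - {d_n} = {15(-1)^n/n^3 : n ≥ 1}; the only limit point is 0
  - closure = {15(-1)^n/n^3 : n ≥ 1} ∪ {0}
For the norm: a diagonal operator has ||M|| = sup_n |d_n|. Here |d_n| = 15/n^3 is decreasing, so sup_n |d_n| = |d_1| = 15. So ||M|| = 15.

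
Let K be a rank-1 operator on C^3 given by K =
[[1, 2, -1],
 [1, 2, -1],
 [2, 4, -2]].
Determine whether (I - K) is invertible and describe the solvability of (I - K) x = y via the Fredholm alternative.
(I - K) is singular (det(I - K) = 0, i.e. 1 ∈ sigma(K)). (I - K) x = y is solvable iff y ⊥ ker((I - K)^*) = span{(1, 2, -1)}, i.e. iff y_1 + 2y_2 - y_3 = 0. When solvable, the solutions are x = y + c·(1, 1, 2), c arbitrary (ker(I - K) = span{(1, 1, 2)}, dimension 1).

K has rank 1, so it is an outer product K = u v^T: every row of K is a multiple of one row vector. Reading off the entries, u = (1, 1, 2) and v = (1, 2, -1) (row i of K equals u_i·v^T). A rank-one matrix u v^T satisfies K u = u (v·u) and kills the (2)-dimensional subspace v^⊥, so its characteristic polynomial is lambda^2 (lambda - v·u) with v·u = tr K = 1. Hence the eigenvalues of I - K are 1 (multiplicity 2) and 1 - (1) = 0, so det(I - K) = 0. (Direct check: I - K =
[[0, -2, 1],
 [-1, -1, 1],
 [-2, -4, 3]]
has determinant 0.) So 1 is an eigenvalue of K and (I - K) is not invertible. The finite-dimensional Fredholm alternative says: either (I - K) is invertible, or ker(I - K) ≠ {0} and then range(I - K) = ker((I - K)^*)^⊥, with dim ker(I - K) = dim ker((I - K)^*). We are in the second case, so we need both kernels. Kernel of I - K: (I - K) u = u - u (v·u) = u - u = 0, so ker(I - K) = span{u} = span{(1, 1, 2)} (it is exactly 1-dimensional because rank(I - K) = 2). Kernel of the adjoint: K is real, so (I - K)^* = I - K^T = I - v u^T, and (I - v u^T) v = v - v (u·v) = 0; hence ker((I - K)^*) = span{v} = span{(1, 2, -1)}. Therefore (I - K) x = y is solvable iff <y, v> = 0, i.e. iff y_1 + 2y_2 - y_3 = 0. When this holds, K y = u (v·y) = 0, so (I - K) y = y and x = y is a particular solution; the full solution set is the line x = y + c·u = y + c·(1, 1, 2), c ∈ C.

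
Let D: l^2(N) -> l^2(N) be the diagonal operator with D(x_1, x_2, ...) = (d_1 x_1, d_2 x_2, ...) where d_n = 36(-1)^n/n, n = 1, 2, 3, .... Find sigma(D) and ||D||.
sigma(D) = {36(-1)^n/n : n ≥ 1} ∪ {0}; ||D|| = 36

A bounded diagonal operator on l^2 with diagonal entries d_n has spectrum equal to the closure of {d_n : n ≥ 1}: every d_n is an eigenvalue (with eigenvector e_n), so {d_n} ⊂ sigma(D); the spectrum is closed, so its closure is too; and for lambda not in the closure, (D - lambda I) has bounded inverse (the diagonal entries 1/(d_n - lambda) are bounded). For our sequence d_n = 36(-1)^n/n, n = 1, 2, 3, ...:
  - {d_n} = {36(-1)^n/n : n ≥ 1}; the only limit point is 0
  - closure = {36(-1)^n/n : n ≥ 1} ∪ {0}
For the norm: a diagonal operator has ||D|| = sup_n |d_n|. Here |d_n| = 36/n is decreasing, so sup_n |d_n| = |d_1| = 36. So ||D|| = 36.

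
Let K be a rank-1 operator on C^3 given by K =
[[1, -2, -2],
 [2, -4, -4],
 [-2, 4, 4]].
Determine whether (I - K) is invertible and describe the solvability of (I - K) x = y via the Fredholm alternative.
(I - K) is singular (det(I - K) = 0, i.e. 1 ∈ sigma(K)). (I - K) x = y is solvable iff y ⊥ ker((I - K)^*) = span{(1, -2, -2)}, i.e. iff y_1 - 2y_2 - 2y_3 = 0. When solvable, the solutions are x = y + c·(1, 2, -2), c arbitrary (ker(I - K) = span{(1, 2, -2)}, dimension 1).

K has rank 1, so it is an outer product K = u v^T: every row of K is a multiple of one row vector. Reading off the entries, u = (1, 2, -2) and v = (1, -2, -2) (row i of K equals u_i·v^T). A rank-one matrix u v^T satisfies K u = u (v·u) and kills the (2)-dimensional subspace v^⊥, so its characteristic polynomial is lambda^2 (lambda - v·u) with v·u = tr K = 1. Hence the eigenvalues of I - K are 1 (multiplicity 2) and 1 - (1) = 0, so det(I - K) = 0. (Direct check: I - K =
[[0, 2, 2],
 [-2, 5, 4],
 [2, -4, -3]]
has determinant 0.) So 1 is an eigenvalue of K and (I - K) is not invertible. The finite-dimensional Fredholm alternative says: either (I - K) is invertible, or ker(I - K) ≠ {0} and then range(I - K) = ker((I - K)^*)^⊥, with dim ker(I - K) = dim ker((I - K)^*). We are in the second case, so we need both kernels. Kernel of I - K: (I - K) u = u - u (v·u) = u - u = 0, so ker(I - K) = span{u} = span{(1, 2, -2)} (it is exactly 1-dimensional because rank(I - K) = 2). Kernel of the adjoint: K is real, so (I - K)^* = I - K^T = I - v u^T, and (I - v u^T) v = v - v (u·v) = 0; hence ker((I - K)^*) = span{v} = span{(1, -2, -2)}. Therefore (I - K) x = y is solvable iff <y, v> = 0, i.e. iff y_1 - 2y_2 - 2y_3 = 0. When this holds, K y = u (v·y) = 0, so (I - K) y = y and x = y is a particular solution; the full solution set is the line x = y + c·u = y + c·(1, 2, -2), c ∈ C.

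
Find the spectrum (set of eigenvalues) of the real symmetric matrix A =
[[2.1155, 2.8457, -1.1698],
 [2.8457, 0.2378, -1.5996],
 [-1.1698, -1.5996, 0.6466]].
sigma(A) ≈ {-2, 0, 5}

A is real symmetric, so its spectrum consists of real eigenvalues. Expanding the characteristic polynomial of the displayed matrix gives
  det(λ I - A) = p(λ) = λ^3 + (-3)λ^2 + (-10)λ + (0).
Solving p(λ) = 0 yields eigenvalues ≈ -2, 0, 5. (A is shown rounded to 4 decimals, so these recover the underlying integer eigenvalues to within that precision.)
Verification: the trace of A = 3 equals the sum of eigenvalues 3, and det(A) ≈ 0.0005 matches the eigenvalue product 0.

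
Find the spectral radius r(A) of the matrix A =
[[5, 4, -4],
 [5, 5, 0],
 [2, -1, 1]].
r(A) ≈ 9.2759

The eigenvalues of A are the roots of its characteristic polynomial. With M = A (coefficients from the trace, the sum of principal 2x2 minors, and det A):
  p(λ) = det(λ I - M) = λ^3 - 11λ^2 + 23λ - 65.
No integer candidate from the rational root theorem (±divisors of 65) is a root, so the roots are irrational. The cubic discriminant is Δ = -148784 < 0, so there is one real root and a complex-conjugate pair. p(9) = -20 and p(10) = 65 have opposite signs, so a root lies in (9, 10); Newton's method refines it to λ ≈ 9.2759. Dividing out (λ - (9.2759)) leaves approximately λ^2 - 1.7241λ + 7.0074. For λ^2 - 1.7241λ + 7.0074 the discriminant is -25.0571. It is negative, so the remaining roots are the complex-conjugate pair λ ≈ 0.8621 ± 2.5029i. Their product equals the constant term, so |λ|^2 ≈ 7.0074 and |λ| ≈ 2.6472.
Thus the eigenvalues (to 4 decimals) are 9.2759 (modulus 9.2759); 0.8621 ± 2.5029i (modulus 2.6472). The spectral radius is the largest modulus: r(A) ≈ 9.2759. (Cross-check: r(A) ≤ ||A||_2 ≈ 9.9444; equality holds whenever A is normal, though it can also hold for some non-normal A.)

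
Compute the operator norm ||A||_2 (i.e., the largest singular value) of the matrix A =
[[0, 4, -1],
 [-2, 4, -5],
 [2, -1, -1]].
||A||_2 ≈ 7.521 (= sqrt(largest eigenvalue of A^T A))

||A||_2 = sigma_max(A) = sqrt(lambda_max(A^T A)). Form the symmetric matrix M = A^T A =
[[8, -10, 8],
 [-10, 33, -23],
 [8, -23, 27]].
Its characteristic polynomial (trace, sum of principal 2x2 minors, determinant of M give the coefficients) is
  p(λ) = det(λ I - M) = λ^3 - 68λ^2 + 678λ - 1764.
No integer candidate from the rational root theorem (±divisors of 1764) is a root, so the roots are irrational. The cubic discriminant is Δ = 40162032 > 0, so there are three distinct real roots. p(4) = -76 and p(5) = 51 have opposite signs, so a root lies in (4, 5); Newton's method refines it to λ ≈ 4.4912. p(6) = 72 and p(7) = -7 have opposite signs, so a root lies in (6, 7); Newton's method refines it to λ ≈ 6.9437. p(56) = -1428 and p(57) = 1143 have opposite signs, so a root lies in (56, 57); Newton's method refines it to λ ≈ 56.5651. Check (Vieta): the three roots sum to 68, matching tr M = 68.
So the eigenvalues of A^T A are ≈ 4.4912, 6.9437, 56.5651 (all ≥ 0, as they must be for A^T A). The largest is λ_max ≈ 56.5651, hence ||A||_2 = sqrt(λ_max) ≈ 7.521.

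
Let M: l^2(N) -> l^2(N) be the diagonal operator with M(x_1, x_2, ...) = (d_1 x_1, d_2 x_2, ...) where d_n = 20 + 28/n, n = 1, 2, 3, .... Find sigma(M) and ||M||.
sigma(M) = {20 + 28/n : n ≥ 1} ∪ {20}; ||M|| = 48

A bounded diagonal operator on l^2 with diagonal entries d_n has spectrum equal to the closure of {d_n : n ≥ 1}: every d_n is an eigenvalue (with eigenvector e_n), so {d_n} ⊂ sigma(M); the spectrum is closed, so its closure is too; and for lambda not in the closure, (M - lambda I) has bounded inverse (the diagonal entries 1/(d_n - lambda) are bounded). For our sequence d_n = 20 + 28/n, n = 1, 2, 3, ...:
  - {d_n} = {20 + 28/n : n ≥ 1}; the only limit point is 20
  - closure = {20 + 28/n : n ≥ 1} ∪ {20}
For the norm: a diagonal operator has ||M|| = sup_n |d_n|. Here d_n = 20 + 28/n is positive and decreasing, so sup_n |d_n| = d_1 = 20 + 28 = 48. So ||M|| = 48.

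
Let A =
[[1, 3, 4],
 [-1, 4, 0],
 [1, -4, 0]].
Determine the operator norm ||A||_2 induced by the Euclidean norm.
||A||_2 = sqrt((60 + sqrt(1032))/2) ≈ 6.7869 (= sqrt(largest eigenvalue of A^T A))

||A||_2 = sigma_max(A) = sqrt(lambda_max(A^T A)). Form the symmetric matrix M = A^T A =
[[3, -5, 4],
 [-5, 41, 12],
 [4, 12, 16]].
Its characteristic polynomial (trace, sum of principal 2x2 minors, determinant of M give the coefficients) is
  p(λ) = det(λ I - M) = λ^3 - 60λ^2 + 642λ.
The constant term is 0, so λ = 0 is a root. Dividing out λ leaves p(λ) = λ(λ^2 - 60λ + 642). For λ^2 - 60λ + 642 the discriminant is 1032. It is nonnegative but not a perfect square, so the roots are real and irrational: λ = (60 ± sqrt(1032))/2 ≈ 46.0624, 13.9376.
So the eigenvalues of A^T A are ≈ 0, 13.9376, 46.0624 (all ≥ 0, as they must be for A^T A). The largest is λ_max = (60 + sqrt(1032))/2 ≈ 46.0624, hence ||A||_2 = sqrt(λ_max) = sqrt((60 + sqrt(1032))/2) ≈ 6.7869.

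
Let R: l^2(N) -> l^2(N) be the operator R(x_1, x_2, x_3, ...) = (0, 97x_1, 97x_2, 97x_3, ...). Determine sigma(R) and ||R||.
sigma(R) = closed disk {z in C : |z| ≤ 97}; ||R|| = 97

Note R = 97·U where U is the unit right shift (U x)_k = x_{k-1} (with x_0 := 0); so ||R|| = 97||U|| and sigma(R) = 97·sigma(U). ||R x||^2 = sum_{k≥1} |97x_k|^2 = 9409||x||^2, so ||R|| = 97 and sigma(R) ⊂ {|z| ≤ 97}. For any |lambda| < 97, the equation (R - lambda I) x = 0 forces x_1 = 0, then 97x_k = lambda x_{k+1} ⇒ x = 0, so R has no eigenvalues. But (R - lambda I) is not surjective for |lambda| < 97: solving (R - lambda I) x = e_1 would require x_n proportional to (lambda/97)^(-n), which is not in l^2. So every |lambda| < 97 lies in the residual spectrum. The boundary |lambda| = 97 is in the approximate point spectrum (the spectrum is closed). Hence sigma(R) is the closed disk of radius 97.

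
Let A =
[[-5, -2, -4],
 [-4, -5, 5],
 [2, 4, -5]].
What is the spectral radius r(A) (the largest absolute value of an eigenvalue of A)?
r(A) ≈ 7.737

The eigenvalues of A are the roots of its characteristic polynomial. With M = A (coefficients from the trace, the sum of principal 2x2 minors, and det A):
  p(λ) = det(λ I - M) = λ^3 + 15λ^2 + 55λ - 19.
No integer candidate from the rational root theorem (±divisors of 19) is a root, so the roots are irrational. The cubic discriminant is Δ = -20272 < 0, so there is one real root and a complex-conjugate pair. p(0) = -19 and p(1) = 52 have opposite signs, so a root lies in (0, 1); Newton's method refines it to λ ≈ 0.3174. Dividing out (λ - (0.3174)) leaves approximately λ^2 + 15.3174λ + 59.8617. For λ^2 + 15.3174λ + 59.8617 the discriminant is -4.8242. It is negative, so the remaining roots are the complex-conjugate pair λ ≈ -7.6587 ± 1.0982i. Their product equals the constant term, so |λ|^2 ≈ 59.8617 and |λ| ≈ 7.737.
Thus the eigenvalues (to 4 decimals) are 0.3174 (modulus 0.3174); -7.6587 ± 1.0982i (modulus 7.737). The spectral radius is the largest modulus: r(A) ≈ 7.737. (Cross-check: r(A) ≤ ||A||_2 ≈ 10.4965; equality holds whenever A is normal, though it can also hold for some non-normal A.)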